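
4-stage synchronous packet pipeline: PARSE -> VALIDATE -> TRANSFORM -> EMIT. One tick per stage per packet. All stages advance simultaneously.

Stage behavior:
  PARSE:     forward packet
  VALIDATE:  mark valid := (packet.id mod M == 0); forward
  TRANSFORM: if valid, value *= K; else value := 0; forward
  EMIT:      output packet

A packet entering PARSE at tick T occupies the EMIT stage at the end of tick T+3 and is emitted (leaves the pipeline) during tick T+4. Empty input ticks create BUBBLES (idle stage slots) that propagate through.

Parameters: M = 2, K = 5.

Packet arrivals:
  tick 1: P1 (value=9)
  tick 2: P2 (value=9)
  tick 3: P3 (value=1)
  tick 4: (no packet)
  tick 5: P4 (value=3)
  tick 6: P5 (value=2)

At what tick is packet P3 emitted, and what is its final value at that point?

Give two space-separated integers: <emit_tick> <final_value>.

Tick 1: [PARSE:P1(v=9,ok=F), VALIDATE:-, TRANSFORM:-, EMIT:-] out:-; in:P1
Tick 2: [PARSE:P2(v=9,ok=F), VALIDATE:P1(v=9,ok=F), TRANSFORM:-, EMIT:-] out:-; in:P2
Tick 3: [PARSE:P3(v=1,ok=F), VALIDATE:P2(v=9,ok=T), TRANSFORM:P1(v=0,ok=F), EMIT:-] out:-; in:P3
Tick 4: [PARSE:-, VALIDATE:P3(v=1,ok=F), TRANSFORM:P2(v=45,ok=T), EMIT:P1(v=0,ok=F)] out:-; in:-
Tick 5: [PARSE:P4(v=3,ok=F), VALIDATE:-, TRANSFORM:P3(v=0,ok=F), EMIT:P2(v=45,ok=T)] out:P1(v=0); in:P4
Tick 6: [PARSE:P5(v=2,ok=F), VALIDATE:P4(v=3,ok=T), TRANSFORM:-, EMIT:P3(v=0,ok=F)] out:P2(v=45); in:P5
Tick 7: [PARSE:-, VALIDATE:P5(v=2,ok=F), TRANSFORM:P4(v=15,ok=T), EMIT:-] out:P3(v=0); in:-
Tick 8: [PARSE:-, VALIDATE:-, TRANSFORM:P5(v=0,ok=F), EMIT:P4(v=15,ok=T)] out:-; in:-
Tick 9: [PARSE:-, VALIDATE:-, TRANSFORM:-, EMIT:P5(v=0,ok=F)] out:P4(v=15); in:-
Tick 10: [PARSE:-, VALIDATE:-, TRANSFORM:-, EMIT:-] out:P5(v=0); in:-
P3: arrives tick 3, valid=False (id=3, id%2=1), emit tick 7, final value 0

Answer: 7 0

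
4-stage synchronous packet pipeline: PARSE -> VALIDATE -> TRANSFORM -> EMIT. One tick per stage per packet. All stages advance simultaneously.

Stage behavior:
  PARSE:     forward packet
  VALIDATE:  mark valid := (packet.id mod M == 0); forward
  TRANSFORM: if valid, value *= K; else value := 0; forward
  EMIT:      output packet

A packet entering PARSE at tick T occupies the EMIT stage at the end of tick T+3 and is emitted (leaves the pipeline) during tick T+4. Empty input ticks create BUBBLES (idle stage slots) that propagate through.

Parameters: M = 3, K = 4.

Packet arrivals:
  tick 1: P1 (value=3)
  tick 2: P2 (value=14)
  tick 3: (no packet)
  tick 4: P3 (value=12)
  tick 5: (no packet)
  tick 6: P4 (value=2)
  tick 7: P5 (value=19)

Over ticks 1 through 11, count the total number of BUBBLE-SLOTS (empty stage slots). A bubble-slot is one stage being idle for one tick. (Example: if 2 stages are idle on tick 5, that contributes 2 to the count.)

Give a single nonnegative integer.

Tick 1: [PARSE:P1(v=3,ok=F), VALIDATE:-, TRANSFORM:-, EMIT:-] out:-; bubbles=3
Tick 2: [PARSE:P2(v=14,ok=F), VALIDATE:P1(v=3,ok=F), TRANSFORM:-, EMIT:-] out:-; bubbles=2
Tick 3: [PARSE:-, VALIDATE:P2(v=14,ok=F), TRANSFORM:P1(v=0,ok=F), EMIT:-] out:-; bubbles=2
Tick 4: [PARSE:P3(v=12,ok=F), VALIDATE:-, TRANSFORM:P2(v=0,ok=F), EMIT:P1(v=0,ok=F)] out:-; bubbles=1
Tick 5: [PARSE:-, VALIDATE:P3(v=12,ok=T), TRANSFORM:-, EMIT:P2(v=0,ok=F)] out:P1(v=0); bubbles=2
Tick 6: [PARSE:P4(v=2,ok=F), VALIDATE:-, TRANSFORM:P3(v=48,ok=T), EMIT:-] out:P2(v=0); bubbles=2
Tick 7: [PARSE:P5(v=19,ok=F), VALIDATE:P4(v=2,ok=F), TRANSFORM:-, EMIT:P3(v=48,ok=T)] out:-; bubbles=1
Tick 8: [PARSE:-, VALIDATE:P5(v=19,ok=F), TRANSFORM:P4(v=0,ok=F), EMIT:-] out:P3(v=48); bubbles=2
Tick 9: [PARSE:-, VALIDATE:-, TRANSFORM:P5(v=0,ok=F), EMIT:P4(v=0,ok=F)] out:-; bubbles=2
Tick 10: [PARSE:-, VALIDATE:-, TRANSFORM:-, EMIT:P5(v=0,ok=F)] out:P4(v=0); bubbles=3
Tick 11: [PARSE:-, VALIDATE:-, TRANSFORM:-, EMIT:-] out:P5(v=0); bubbles=4
Total bubble-slots: 24

Answer: 24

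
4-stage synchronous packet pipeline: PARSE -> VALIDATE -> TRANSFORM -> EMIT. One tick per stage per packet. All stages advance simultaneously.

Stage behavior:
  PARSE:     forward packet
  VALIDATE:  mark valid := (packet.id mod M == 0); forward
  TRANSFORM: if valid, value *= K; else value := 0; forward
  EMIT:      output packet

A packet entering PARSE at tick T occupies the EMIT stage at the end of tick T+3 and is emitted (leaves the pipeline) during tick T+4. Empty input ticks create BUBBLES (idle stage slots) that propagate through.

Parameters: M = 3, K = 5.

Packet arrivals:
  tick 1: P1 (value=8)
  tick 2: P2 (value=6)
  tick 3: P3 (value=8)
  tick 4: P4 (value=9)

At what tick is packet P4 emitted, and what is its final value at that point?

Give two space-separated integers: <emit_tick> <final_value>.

Tick 1: [PARSE:P1(v=8,ok=F), VALIDATE:-, TRANSFORM:-, EMIT:-] out:-; in:P1
Tick 2: [PARSE:P2(v=6,ok=F), VALIDATE:P1(v=8,ok=F), TRANSFORM:-, EMIT:-] out:-; in:P2
Tick 3: [PARSE:P3(v=8,ok=F), VALIDATE:P2(v=6,ok=F), TRANSFORM:P1(v=0,ok=F), EMIT:-] out:-; in:P3
Tick 4: [PARSE:P4(v=9,ok=F), VALIDATE:P3(v=8,ok=T), TRANSFORM:P2(v=0,ok=F), EMIT:P1(v=0,ok=F)] out:-; in:P4
Tick 5: [PARSE:-, VALIDATE:P4(v=9,ok=F), TRANSFORM:P3(v=40,ok=T), EMIT:P2(v=0,ok=F)] out:P1(v=0); in:-
Tick 6: [PARSE:-, VALIDATE:-, TRANSFORM:P4(v=0,ok=F), EMIT:P3(v=40,ok=T)] out:P2(v=0); in:-
Tick 7: [PARSE:-, VALIDATE:-, TRANSFORM:-, EMIT:P4(v=0,ok=F)] out:P3(v=40); in:-
Tick 8: [PARSE:-, VALIDATE:-, TRANSFORM:-, EMIT:-] out:P4(v=0); in:-
P4: arrives tick 4, valid=False (id=4, id%3=1), emit tick 8, final value 0

Answer: 8 0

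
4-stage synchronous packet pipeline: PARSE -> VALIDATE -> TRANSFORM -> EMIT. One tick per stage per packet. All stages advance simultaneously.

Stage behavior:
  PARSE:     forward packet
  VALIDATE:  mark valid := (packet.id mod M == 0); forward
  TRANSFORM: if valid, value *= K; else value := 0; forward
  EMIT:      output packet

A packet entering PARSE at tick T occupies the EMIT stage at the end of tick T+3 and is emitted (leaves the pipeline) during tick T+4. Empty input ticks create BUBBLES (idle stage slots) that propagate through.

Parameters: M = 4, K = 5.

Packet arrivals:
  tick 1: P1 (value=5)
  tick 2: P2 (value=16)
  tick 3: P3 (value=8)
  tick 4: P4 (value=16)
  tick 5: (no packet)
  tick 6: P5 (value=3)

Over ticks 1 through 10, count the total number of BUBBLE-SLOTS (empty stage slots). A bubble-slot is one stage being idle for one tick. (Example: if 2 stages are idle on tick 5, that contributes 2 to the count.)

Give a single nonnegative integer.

Tick 1: [PARSE:P1(v=5,ok=F), VALIDATE:-, TRANSFORM:-, EMIT:-] out:-; bubbles=3
Tick 2: [PARSE:P2(v=16,ok=F), VALIDATE:P1(v=5,ok=F), TRANSFORM:-, EMIT:-] out:-; bubbles=2
Tick 3: [PARSE:P3(v=8,ok=F), VALIDATE:P2(v=16,ok=F), TRANSFORM:P1(v=0,ok=F), EMIT:-] out:-; bubbles=1
Tick 4: [PARSE:P4(v=16,ok=F), VALIDATE:P3(v=8,ok=F), TRANSFORM:P2(v=0,ok=F), EMIT:P1(v=0,ok=F)] out:-; bubbles=0
Tick 5: [PARSE:-, VALIDATE:P4(v=16,ok=T), TRANSFORM:P3(v=0,ok=F), EMIT:P2(v=0,ok=F)] out:P1(v=0); bubbles=1
Tick 6: [PARSE:P5(v=3,ok=F), VALIDATE:-, TRANSFORM:P4(v=80,ok=T), EMIT:P3(v=0,ok=F)] out:P2(v=0); bubbles=1
Tick 7: [PARSE:-, VALIDATE:P5(v=3,ok=F), TRANSFORM:-, EMIT:P4(v=80,ok=T)] out:P3(v=0); bubbles=2
Tick 8: [PARSE:-, VALIDATE:-, TRANSFORM:P5(v=0,ok=F), EMIT:-] out:P4(v=80); bubbles=3
Tick 9: [PARSE:-, VALIDATE:-, TRANSFORM:-, EMIT:P5(v=0,ok=F)] out:-; bubbles=3
Tick 10: [PARSE:-, VALIDATE:-, TRANSFORM:-, EMIT:-] out:P5(v=0); bubbles=4
Total bubble-slots: 20

Answer: 20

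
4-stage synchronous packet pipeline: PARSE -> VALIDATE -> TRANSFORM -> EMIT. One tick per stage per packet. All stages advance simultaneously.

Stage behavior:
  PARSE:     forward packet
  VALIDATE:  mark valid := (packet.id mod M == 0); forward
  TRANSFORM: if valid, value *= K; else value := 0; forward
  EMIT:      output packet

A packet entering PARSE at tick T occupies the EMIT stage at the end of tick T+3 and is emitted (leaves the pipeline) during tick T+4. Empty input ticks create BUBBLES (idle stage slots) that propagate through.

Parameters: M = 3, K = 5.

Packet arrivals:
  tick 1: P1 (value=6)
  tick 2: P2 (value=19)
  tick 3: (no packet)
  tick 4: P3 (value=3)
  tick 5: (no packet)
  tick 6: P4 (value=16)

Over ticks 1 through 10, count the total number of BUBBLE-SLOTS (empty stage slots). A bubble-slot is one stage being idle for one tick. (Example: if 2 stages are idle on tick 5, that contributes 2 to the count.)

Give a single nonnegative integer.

Answer: 24

Derivation:
Tick 1: [PARSE:P1(v=6,ok=F), VALIDATE:-, TRANSFORM:-, EMIT:-] out:-; bubbles=3
Tick 2: [PARSE:P2(v=19,ok=F), VALIDATE:P1(v=6,ok=F), TRANSFORM:-, EMIT:-] out:-; bubbles=2
Tick 3: [PARSE:-, VALIDATE:P2(v=19,ok=F), TRANSFORM:P1(v=0,ok=F), EMIT:-] out:-; bubbles=2
Tick 4: [PARSE:P3(v=3,ok=F), VALIDATE:-, TRANSFORM:P2(v=0,ok=F), EMIT:P1(v=0,ok=F)] out:-; bubbles=1
Tick 5: [PARSE:-, VALIDATE:P3(v=3,ok=T), TRANSFORM:-, EMIT:P2(v=0,ok=F)] out:P1(v=0); bubbles=2
Tick 6: [PARSE:P4(v=16,ok=F), VALIDATE:-, TRANSFORM:P3(v=15,ok=T), EMIT:-] out:P2(v=0); bubbles=2
Tick 7: [PARSE:-, VALIDATE:P4(v=16,ok=F), TRANSFORM:-, EMIT:P3(v=15,ok=T)] out:-; bubbles=2
Tick 8: [PARSE:-, VALIDATE:-, TRANSFORM:P4(v=0,ok=F), EMIT:-] out:P3(v=15); bubbles=3
Tick 9: [PARSE:-, VALIDATE:-, TRANSFORM:-, EMIT:P4(v=0,ok=F)] out:-; bubbles=3
Tick 10: [PARSE:-, VALIDATE:-, TRANSFORM:-, EMIT:-] out:P4(v=0); bubbles=4
Total bubble-slots: 24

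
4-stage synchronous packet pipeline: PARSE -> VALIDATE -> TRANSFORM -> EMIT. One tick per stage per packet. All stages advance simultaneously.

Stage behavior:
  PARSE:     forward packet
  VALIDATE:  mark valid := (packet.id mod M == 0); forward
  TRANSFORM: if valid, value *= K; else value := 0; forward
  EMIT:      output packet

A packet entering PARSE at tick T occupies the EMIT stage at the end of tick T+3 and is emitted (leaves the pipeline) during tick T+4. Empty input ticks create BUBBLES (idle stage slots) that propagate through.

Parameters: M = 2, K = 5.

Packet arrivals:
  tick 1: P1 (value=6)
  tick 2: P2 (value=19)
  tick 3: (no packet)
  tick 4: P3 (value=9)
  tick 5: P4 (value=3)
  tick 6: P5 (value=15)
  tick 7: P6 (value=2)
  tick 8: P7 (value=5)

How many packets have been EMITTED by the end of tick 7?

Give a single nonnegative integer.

Tick 1: [PARSE:P1(v=6,ok=F), VALIDATE:-, TRANSFORM:-, EMIT:-] out:-; in:P1
Tick 2: [PARSE:P2(v=19,ok=F), VALIDATE:P1(v=6,ok=F), TRANSFORM:-, EMIT:-] out:-; in:P2
Tick 3: [PARSE:-, VALIDATE:P2(v=19,ok=T), TRANSFORM:P1(v=0,ok=F), EMIT:-] out:-; in:-
Tick 4: [PARSE:P3(v=9,ok=F), VALIDATE:-, TRANSFORM:P2(v=95,ok=T), EMIT:P1(v=0,ok=F)] out:-; in:P3
Tick 5: [PARSE:P4(v=3,ok=F), VALIDATE:P3(v=9,ok=F), TRANSFORM:-, EMIT:P2(v=95,ok=T)] out:P1(v=0); in:P4
Tick 6: [PARSE:P5(v=15,ok=F), VALIDATE:P4(v=3,ok=T), TRANSFORM:P3(v=0,ok=F), EMIT:-] out:P2(v=95); in:P5
Tick 7: [PARSE:P6(v=2,ok=F), VALIDATE:P5(v=15,ok=F), TRANSFORM:P4(v=15,ok=T), EMIT:P3(v=0,ok=F)] out:-; in:P6
Emitted by tick 7: ['P1', 'P2']

Answer: 2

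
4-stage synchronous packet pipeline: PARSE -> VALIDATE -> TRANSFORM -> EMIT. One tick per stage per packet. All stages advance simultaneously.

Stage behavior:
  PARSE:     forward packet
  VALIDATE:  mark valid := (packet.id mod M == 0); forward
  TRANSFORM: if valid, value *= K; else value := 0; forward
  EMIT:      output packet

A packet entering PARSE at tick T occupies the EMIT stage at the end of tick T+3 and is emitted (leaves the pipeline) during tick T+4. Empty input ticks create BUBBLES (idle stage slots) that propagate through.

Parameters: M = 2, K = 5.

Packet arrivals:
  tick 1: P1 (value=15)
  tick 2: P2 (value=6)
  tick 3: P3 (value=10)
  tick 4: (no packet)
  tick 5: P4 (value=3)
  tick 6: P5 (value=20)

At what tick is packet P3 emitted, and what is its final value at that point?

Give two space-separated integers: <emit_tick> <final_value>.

Answer: 7 0

Derivation:
Tick 1: [PARSE:P1(v=15,ok=F), VALIDATE:-, TRANSFORM:-, EMIT:-] out:-; in:P1
Tick 2: [PARSE:P2(v=6,ok=F), VALIDATE:P1(v=15,ok=F), TRANSFORM:-, EMIT:-] out:-; in:P2
Tick 3: [PARSE:P3(v=10,ok=F), VALIDATE:P2(v=6,ok=T), TRANSFORM:P1(v=0,ok=F), EMIT:-] out:-; in:P3
Tick 4: [PARSE:-, VALIDATE:P3(v=10,ok=F), TRANSFORM:P2(v=30,ok=T), EMIT:P1(v=0,ok=F)] out:-; in:-
Tick 5: [PARSE:P4(v=3,ok=F), VALIDATE:-, TRANSFORM:P3(v=0,ok=F), EMIT:P2(v=30,ok=T)] out:P1(v=0); in:P4
Tick 6: [PARSE:P5(v=20,ok=F), VALIDATE:P4(v=3,ok=T), TRANSFORM:-, EMIT:P3(v=0,ok=F)] out:P2(v=30); in:P5
Tick 7: [PARSE:-, VALIDATE:P5(v=20,ok=F), TRANSFORM:P4(v=15,ok=T), EMIT:-] out:P3(v=0); in:-
Tick 8: [PARSE:-, VALIDATE:-, TRANSFORM:P5(v=0,ok=F), EMIT:P4(v=15,ok=T)] out:-; in:-
Tick 9: [PARSE:-, VALIDATE:-, TRANSFORM:-, EMIT:P5(v=0,ok=F)] out:P4(v=15); in:-
Tick 10: [PARSE:-, VALIDATE:-, TRANSFORM:-, EMIT:-] out:P5(v=0); in:-
P3: arrives tick 3, valid=False (id=3, id%2=1), emit tick 7, final value 0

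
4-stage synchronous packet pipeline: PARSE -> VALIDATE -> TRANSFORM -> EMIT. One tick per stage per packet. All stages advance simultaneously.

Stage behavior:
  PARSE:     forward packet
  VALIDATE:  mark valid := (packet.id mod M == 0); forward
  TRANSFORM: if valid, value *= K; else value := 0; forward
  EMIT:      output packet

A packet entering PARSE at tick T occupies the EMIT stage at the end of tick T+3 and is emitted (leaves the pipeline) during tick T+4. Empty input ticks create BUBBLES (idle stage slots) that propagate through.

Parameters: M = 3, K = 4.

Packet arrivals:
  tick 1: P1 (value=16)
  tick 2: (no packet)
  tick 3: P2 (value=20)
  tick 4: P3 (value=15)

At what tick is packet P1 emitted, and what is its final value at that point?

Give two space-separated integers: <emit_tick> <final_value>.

Tick 1: [PARSE:P1(v=16,ok=F), VALIDATE:-, TRANSFORM:-, EMIT:-] out:-; in:P1
Tick 2: [PARSE:-, VALIDATE:P1(v=16,ok=F), TRANSFORM:-, EMIT:-] out:-; in:-
Tick 3: [PARSE:P2(v=20,ok=F), VALIDATE:-, TRANSFORM:P1(v=0,ok=F), EMIT:-] out:-; in:P2
Tick 4: [PARSE:P3(v=15,ok=F), VALIDATE:P2(v=20,ok=F), TRANSFORM:-, EMIT:P1(v=0,ok=F)] out:-; in:P3
Tick 5: [PARSE:-, VALIDATE:P3(v=15,ok=T), TRANSFORM:P2(v=0,ok=F), EMIT:-] out:P1(v=0); in:-
Tick 6: [PARSE:-, VALIDATE:-, TRANSFORM:P3(v=60,ok=T), EMIT:P2(v=0,ok=F)] out:-; in:-
Tick 7: [PARSE:-, VALIDATE:-, TRANSFORM:-, EMIT:P3(v=60,ok=T)] out:P2(v=0); in:-
Tick 8: [PARSE:-, VALIDATE:-, TRANSFORM:-, EMIT:-] out:P3(v=60); in:-
P1: arrives tick 1, valid=False (id=1, id%3=1), emit tick 5, final value 0

Answer: 5 0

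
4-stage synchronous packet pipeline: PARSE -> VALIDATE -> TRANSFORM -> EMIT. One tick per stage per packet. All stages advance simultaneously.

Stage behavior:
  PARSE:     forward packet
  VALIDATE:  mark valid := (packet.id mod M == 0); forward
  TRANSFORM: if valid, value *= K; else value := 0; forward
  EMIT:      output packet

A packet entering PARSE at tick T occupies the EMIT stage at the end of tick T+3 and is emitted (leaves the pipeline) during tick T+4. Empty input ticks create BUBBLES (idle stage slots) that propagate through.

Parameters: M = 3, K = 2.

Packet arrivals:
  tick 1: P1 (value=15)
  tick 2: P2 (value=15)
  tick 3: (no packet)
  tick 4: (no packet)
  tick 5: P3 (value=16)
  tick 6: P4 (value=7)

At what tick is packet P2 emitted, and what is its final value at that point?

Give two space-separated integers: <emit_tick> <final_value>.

Tick 1: [PARSE:P1(v=15,ok=F), VALIDATE:-, TRANSFORM:-, EMIT:-] out:-; in:P1
Tick 2: [PARSE:P2(v=15,ok=F), VALIDATE:P1(v=15,ok=F), TRANSFORM:-, EMIT:-] out:-; in:P2
Tick 3: [PARSE:-, VALIDATE:P2(v=15,ok=F), TRANSFORM:P1(v=0,ok=F), EMIT:-] out:-; in:-
Tick 4: [PARSE:-, VALIDATE:-, TRANSFORM:P2(v=0,ok=F), EMIT:P1(v=0,ok=F)] out:-; in:-
Tick 5: [PARSE:P3(v=16,ok=F), VALIDATE:-, TRANSFORM:-, EMIT:P2(v=0,ok=F)] out:P1(v=0); in:P3
Tick 6: [PARSE:P4(v=7,ok=F), VALIDATE:P3(v=16,ok=T), TRANSFORM:-, EMIT:-] out:P2(v=0); in:P4
Tick 7: [PARSE:-, VALIDATE:P4(v=7,ok=F), TRANSFORM:P3(v=32,ok=T), EMIT:-] out:-; in:-
Tick 8: [PARSE:-, VALIDATE:-, TRANSFORM:P4(v=0,ok=F), EMIT:P3(v=32,ok=T)] out:-; in:-
Tick 9: [PARSE:-, VALIDATE:-, TRANSFORM:-, EMIT:P4(v=0,ok=F)] out:P3(v=32); in:-
Tick 10: [PARSE:-, VALIDATE:-, TRANSFORM:-, EMIT:-] out:P4(v=0); in:-
P2: arrives tick 2, valid=False (id=2, id%3=2), emit tick 6, final value 0

Answer: 6 0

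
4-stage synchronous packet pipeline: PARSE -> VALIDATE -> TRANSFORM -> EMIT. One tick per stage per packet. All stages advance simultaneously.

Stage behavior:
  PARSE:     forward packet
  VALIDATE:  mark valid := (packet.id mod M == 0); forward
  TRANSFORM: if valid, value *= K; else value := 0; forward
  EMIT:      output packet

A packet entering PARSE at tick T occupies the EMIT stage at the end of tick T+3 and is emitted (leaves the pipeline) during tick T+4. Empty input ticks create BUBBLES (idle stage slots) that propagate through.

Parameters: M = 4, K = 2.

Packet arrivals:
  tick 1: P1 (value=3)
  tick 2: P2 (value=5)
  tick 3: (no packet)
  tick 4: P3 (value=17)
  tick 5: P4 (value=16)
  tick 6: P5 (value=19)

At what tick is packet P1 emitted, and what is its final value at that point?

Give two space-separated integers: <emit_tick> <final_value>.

Answer: 5 0

Derivation:
Tick 1: [PARSE:P1(v=3,ok=F), VALIDATE:-, TRANSFORM:-, EMIT:-] out:-; in:P1
Tick 2: [PARSE:P2(v=5,ok=F), VALIDATE:P1(v=3,ok=F), TRANSFORM:-, EMIT:-] out:-; in:P2
Tick 3: [PARSE:-, VALIDATE:P2(v=5,ok=F), TRANSFORM:P1(v=0,ok=F), EMIT:-] out:-; in:-
Tick 4: [PARSE:P3(v=17,ok=F), VALIDATE:-, TRANSFORM:P2(v=0,ok=F), EMIT:P1(v=0,ok=F)] out:-; in:P3
Tick 5: [PARSE:P4(v=16,ok=F), VALIDATE:P3(v=17,ok=F), TRANSFORM:-, EMIT:P2(v=0,ok=F)] out:P1(v=0); in:P4
Tick 6: [PARSE:P5(v=19,ok=F), VALIDATE:P4(v=16,ok=T), TRANSFORM:P3(v=0,ok=F), EMIT:-] out:P2(v=0); in:P5
Tick 7: [PARSE:-, VALIDATE:P5(v=19,ok=F), TRANSFORM:P4(v=32,ok=T), EMIT:P3(v=0,ok=F)] out:-; in:-
Tick 8: [PARSE:-, VALIDATE:-, TRANSFORM:P5(v=0,ok=F), EMIT:P4(v=32,ok=T)] out:P3(v=0); in:-
Tick 9: [PARSE:-, VALIDATE:-, TRANSFORM:-, EMIT:P5(v=0,ok=F)] out:P4(v=32); in:-
Tick 10: [PARSE:-, VALIDATE:-, TRANSFORM:-, EMIT:-] out:P5(v=0); in:-
P1: arrives tick 1, valid=False (id=1, id%4=1), emit tick 5, final value 0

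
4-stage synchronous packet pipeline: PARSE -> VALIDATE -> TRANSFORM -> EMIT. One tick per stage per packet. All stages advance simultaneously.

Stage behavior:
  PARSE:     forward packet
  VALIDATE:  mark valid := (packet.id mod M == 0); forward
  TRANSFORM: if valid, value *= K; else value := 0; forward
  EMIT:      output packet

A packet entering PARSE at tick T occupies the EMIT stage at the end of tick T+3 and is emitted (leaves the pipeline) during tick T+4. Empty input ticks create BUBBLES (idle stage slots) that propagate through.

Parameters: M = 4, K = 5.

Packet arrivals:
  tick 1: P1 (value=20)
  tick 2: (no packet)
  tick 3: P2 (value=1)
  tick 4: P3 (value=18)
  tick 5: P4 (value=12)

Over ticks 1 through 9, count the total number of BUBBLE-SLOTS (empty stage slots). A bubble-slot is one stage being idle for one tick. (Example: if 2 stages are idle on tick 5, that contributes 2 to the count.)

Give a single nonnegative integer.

Answer: 20

Derivation:
Tick 1: [PARSE:P1(v=20,ok=F), VALIDATE:-, TRANSFORM:-, EMIT:-] out:-; bubbles=3
Tick 2: [PARSE:-, VALIDATE:P1(v=20,ok=F), TRANSFORM:-, EMIT:-] out:-; bubbles=3
Tick 3: [PARSE:P2(v=1,ok=F), VALIDATE:-, TRANSFORM:P1(v=0,ok=F), EMIT:-] out:-; bubbles=2
Tick 4: [PARSE:P3(v=18,ok=F), VALIDATE:P2(v=1,ok=F), TRANSFORM:-, EMIT:P1(v=0,ok=F)] out:-; bubbles=1
Tick 5: [PARSE:P4(v=12,ok=F), VALIDATE:P3(v=18,ok=F), TRANSFORM:P2(v=0,ok=F), EMIT:-] out:P1(v=0); bubbles=1
Tick 6: [PARSE:-, VALIDATE:P4(v=12,ok=T), TRANSFORM:P3(v=0,ok=F), EMIT:P2(v=0,ok=F)] out:-; bubbles=1
Tick 7: [PARSE:-, VALIDATE:-, TRANSFORM:P4(v=60,ok=T), EMIT:P3(v=0,ok=F)] out:P2(v=0); bubbles=2
Tick 8: [PARSE:-, VALIDATE:-, TRANSFORM:-, EMIT:P4(v=60,ok=T)] out:P3(v=0); bubbles=3
Tick 9: [PARSE:-, VALIDATE:-, TRANSFORM:-, EMIT:-] out:P4(v=60); bubbles=4
Total bubble-slots: 20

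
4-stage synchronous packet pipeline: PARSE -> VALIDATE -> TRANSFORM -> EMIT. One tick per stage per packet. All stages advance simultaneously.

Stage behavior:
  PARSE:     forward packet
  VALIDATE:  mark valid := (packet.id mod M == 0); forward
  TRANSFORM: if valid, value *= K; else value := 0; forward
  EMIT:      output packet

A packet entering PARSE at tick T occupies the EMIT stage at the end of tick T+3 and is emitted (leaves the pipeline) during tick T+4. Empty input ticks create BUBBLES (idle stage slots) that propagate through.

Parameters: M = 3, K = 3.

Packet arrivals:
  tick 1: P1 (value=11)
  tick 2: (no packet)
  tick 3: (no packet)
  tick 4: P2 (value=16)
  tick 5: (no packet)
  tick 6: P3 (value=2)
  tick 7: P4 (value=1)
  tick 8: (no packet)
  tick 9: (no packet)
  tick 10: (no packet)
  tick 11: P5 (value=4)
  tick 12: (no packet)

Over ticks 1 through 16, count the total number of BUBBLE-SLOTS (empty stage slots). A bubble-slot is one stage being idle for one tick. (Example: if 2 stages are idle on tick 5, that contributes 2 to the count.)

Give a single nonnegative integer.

Tick 1: [PARSE:P1(v=11,ok=F), VALIDATE:-, TRANSFORM:-, EMIT:-] out:-; bubbles=3
Tick 2: [PARSE:-, VALIDATE:P1(v=11,ok=F), TRANSFORM:-, EMIT:-] out:-; bubbles=3
Tick 3: [PARSE:-, VALIDATE:-, TRANSFORM:P1(v=0,ok=F), EMIT:-] out:-; bubbles=3
Tick 4: [PARSE:P2(v=16,ok=F), VALIDATE:-, TRANSFORM:-, EMIT:P1(v=0,ok=F)] out:-; bubbles=2
Tick 5: [PARSE:-, VALIDATE:P2(v=16,ok=F), TRANSFORM:-, EMIT:-] out:P1(v=0); bubbles=3
Tick 6: [PARSE:P3(v=2,ok=F), VALIDATE:-, TRANSFORM:P2(v=0,ok=F), EMIT:-] out:-; bubbles=2
Tick 7: [PARSE:P4(v=1,ok=F), VALIDATE:P3(v=2,ok=T), TRANSFORM:-, EMIT:P2(v=0,ok=F)] out:-; bubbles=1
Tick 8: [PARSE:-, VALIDATE:P4(v=1,ok=F), TRANSFORM:P3(v=6,ok=T), EMIT:-] out:P2(v=0); bubbles=2
Tick 9: [PARSE:-, VALIDATE:-, TRANSFORM:P4(v=0,ok=F), EMIT:P3(v=6,ok=T)] out:-; bubbles=2
Tick 10: [PARSE:-, VALIDATE:-, TRANSFORM:-, EMIT:P4(v=0,ok=F)] out:P3(v=6); bubbles=3
Tick 11: [PARSE:P5(v=4,ok=F), VALIDATE:-, TRANSFORM:-, EMIT:-] out:P4(v=0); bubbles=3
Tick 12: [PARSE:-, VALIDATE:P5(v=4,ok=F), TRANSFORM:-, EMIT:-] out:-; bubbles=3
Tick 13: [PARSE:-, VALIDATE:-, TRANSFORM:P5(v=0,ok=F), EMIT:-] out:-; bubbles=3
Tick 14: [PARSE:-, VALIDATE:-, TRANSFORM:-, EMIT:P5(v=0,ok=F)] out:-; bubbles=3
Tick 15: [PARSE:-, VALIDATE:-, TRANSFORM:-, EMIT:-] out:P5(v=0); bubbles=4
Tick 16: [PARSE:-, VALIDATE:-, TRANSFORM:-, EMIT:-] out:-; bubbles=4
Total bubble-slots: 44

Answer: 44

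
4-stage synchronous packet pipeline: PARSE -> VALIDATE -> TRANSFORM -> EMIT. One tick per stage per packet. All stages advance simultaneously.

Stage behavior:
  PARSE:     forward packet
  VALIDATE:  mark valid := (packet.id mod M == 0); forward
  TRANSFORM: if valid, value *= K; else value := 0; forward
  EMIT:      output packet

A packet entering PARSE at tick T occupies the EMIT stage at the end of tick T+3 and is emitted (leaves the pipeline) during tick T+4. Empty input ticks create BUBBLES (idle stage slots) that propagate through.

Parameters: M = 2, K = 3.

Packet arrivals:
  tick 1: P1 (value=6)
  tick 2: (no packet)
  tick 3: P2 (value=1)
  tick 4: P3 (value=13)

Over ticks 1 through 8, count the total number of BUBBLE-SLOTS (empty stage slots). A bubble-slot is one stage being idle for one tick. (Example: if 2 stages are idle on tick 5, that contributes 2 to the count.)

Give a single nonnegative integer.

Answer: 20

Derivation:
Tick 1: [PARSE:P1(v=6,ok=F), VALIDATE:-, TRANSFORM:-, EMIT:-] out:-; bubbles=3
Tick 2: [PARSE:-, VALIDATE:P1(v=6,ok=F), TRANSFORM:-, EMIT:-] out:-; bubbles=3
Tick 3: [PARSE:P2(v=1,ok=F), VALIDATE:-, TRANSFORM:P1(v=0,ok=F), EMIT:-] out:-; bubbles=2
Tick 4: [PARSE:P3(v=13,ok=F), VALIDATE:P2(v=1,ok=T), TRANSFORM:-, EMIT:P1(v=0,ok=F)] out:-; bubbles=1
Tick 5: [PARSE:-, VALIDATE:P3(v=13,ok=F), TRANSFORM:P2(v=3,ok=T), EMIT:-] out:P1(v=0); bubbles=2
Tick 6: [PARSE:-, VALIDATE:-, TRANSFORM:P3(v=0,ok=F), EMIT:P2(v=3,ok=T)] out:-; bubbles=2
Tick 7: [PARSE:-, VALIDATE:-, TRANSFORM:-, EMIT:P3(v=0,ok=F)] out:P2(v=3); bubbles=3
Tick 8: [PARSE:-, VALIDATE:-, TRANSFORM:-, EMIT:-] out:P3(v=0); bubbles=4
Total bubble-slots: 20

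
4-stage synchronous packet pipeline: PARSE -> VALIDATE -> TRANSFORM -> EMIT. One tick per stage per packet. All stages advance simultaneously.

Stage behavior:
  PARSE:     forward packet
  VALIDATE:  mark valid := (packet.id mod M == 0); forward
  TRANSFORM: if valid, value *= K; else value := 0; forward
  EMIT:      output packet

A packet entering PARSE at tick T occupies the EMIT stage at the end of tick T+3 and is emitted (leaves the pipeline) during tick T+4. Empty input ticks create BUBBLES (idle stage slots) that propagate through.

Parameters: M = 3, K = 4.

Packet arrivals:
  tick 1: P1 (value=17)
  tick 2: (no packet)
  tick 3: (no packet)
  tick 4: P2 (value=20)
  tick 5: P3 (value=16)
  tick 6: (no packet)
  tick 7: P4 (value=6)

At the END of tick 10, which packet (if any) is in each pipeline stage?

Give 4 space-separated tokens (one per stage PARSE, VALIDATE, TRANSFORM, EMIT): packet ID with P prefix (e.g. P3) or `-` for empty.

Answer: - - - P4

Derivation:
Tick 1: [PARSE:P1(v=17,ok=F), VALIDATE:-, TRANSFORM:-, EMIT:-] out:-; in:P1
Tick 2: [PARSE:-, VALIDATE:P1(v=17,ok=F), TRANSFORM:-, EMIT:-] out:-; in:-
Tick 3: [PARSE:-, VALIDATE:-, TRANSFORM:P1(v=0,ok=F), EMIT:-] out:-; in:-
Tick 4: [PARSE:P2(v=20,ok=F), VALIDATE:-, TRANSFORM:-, EMIT:P1(v=0,ok=F)] out:-; in:P2
Tick 5: [PARSE:P3(v=16,ok=F), VALIDATE:P2(v=20,ok=F), TRANSFORM:-, EMIT:-] out:P1(v=0); in:P3
Tick 6: [PARSE:-, VALIDATE:P3(v=16,ok=T), TRANSFORM:P2(v=0,ok=F), EMIT:-] out:-; in:-
Tick 7: [PARSE:P4(v=6,ok=F), VALIDATE:-, TRANSFORM:P3(v=64,ok=T), EMIT:P2(v=0,ok=F)] out:-; in:P4
Tick 8: [PARSE:-, VALIDATE:P4(v=6,ok=F), TRANSFORM:-, EMIT:P3(v=64,ok=T)] out:P2(v=0); in:-
Tick 9: [PARSE:-, VALIDATE:-, TRANSFORM:P4(v=0,ok=F), EMIT:-] out:P3(v=64); in:-
Tick 10: [PARSE:-, VALIDATE:-, TRANSFORM:-, EMIT:P4(v=0,ok=F)] out:-; in:-
At end of tick 10: ['-', '-', '-', 'P4']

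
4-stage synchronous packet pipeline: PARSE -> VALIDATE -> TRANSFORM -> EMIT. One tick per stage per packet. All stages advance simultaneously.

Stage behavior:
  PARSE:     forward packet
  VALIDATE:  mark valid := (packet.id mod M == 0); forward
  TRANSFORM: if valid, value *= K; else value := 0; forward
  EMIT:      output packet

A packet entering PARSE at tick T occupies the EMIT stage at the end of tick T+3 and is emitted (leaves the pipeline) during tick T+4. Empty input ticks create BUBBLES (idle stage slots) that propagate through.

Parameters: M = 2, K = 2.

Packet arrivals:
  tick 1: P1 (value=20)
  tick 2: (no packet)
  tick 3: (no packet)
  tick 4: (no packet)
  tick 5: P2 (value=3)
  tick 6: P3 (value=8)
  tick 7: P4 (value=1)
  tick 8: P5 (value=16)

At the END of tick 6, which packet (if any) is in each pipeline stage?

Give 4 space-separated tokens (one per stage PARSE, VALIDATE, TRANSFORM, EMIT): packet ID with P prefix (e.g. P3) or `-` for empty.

Tick 1: [PARSE:P1(v=20,ok=F), VALIDATE:-, TRANSFORM:-, EMIT:-] out:-; in:P1
Tick 2: [PARSE:-, VALIDATE:P1(v=20,ok=F), TRANSFORM:-, EMIT:-] out:-; in:-
Tick 3: [PARSE:-, VALIDATE:-, TRANSFORM:P1(v=0,ok=F), EMIT:-] out:-; in:-
Tick 4: [PARSE:-, VALIDATE:-, TRANSFORM:-, EMIT:P1(v=0,ok=F)] out:-; in:-
Tick 5: [PARSE:P2(v=3,ok=F), VALIDATE:-, TRANSFORM:-, EMIT:-] out:P1(v=0); in:P2
Tick 6: [PARSE:P3(v=8,ok=F), VALIDATE:P2(v=3,ok=T), TRANSFORM:-, EMIT:-] out:-; in:P3
At end of tick 6: ['P3', 'P2', '-', '-']

Answer: P3 P2 - -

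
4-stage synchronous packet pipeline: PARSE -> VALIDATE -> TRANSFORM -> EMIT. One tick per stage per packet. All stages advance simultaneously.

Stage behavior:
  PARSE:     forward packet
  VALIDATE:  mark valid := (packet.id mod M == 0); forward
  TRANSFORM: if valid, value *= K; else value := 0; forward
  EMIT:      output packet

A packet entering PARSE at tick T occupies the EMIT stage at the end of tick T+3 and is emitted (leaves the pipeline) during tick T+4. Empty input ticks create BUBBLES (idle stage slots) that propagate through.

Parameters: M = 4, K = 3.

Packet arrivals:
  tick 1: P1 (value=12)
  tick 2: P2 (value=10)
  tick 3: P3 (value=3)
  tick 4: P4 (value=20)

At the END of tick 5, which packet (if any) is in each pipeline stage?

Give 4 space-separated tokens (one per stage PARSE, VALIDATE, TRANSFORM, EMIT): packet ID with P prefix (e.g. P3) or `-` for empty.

Answer: - P4 P3 P2

Derivation:
Tick 1: [PARSE:P1(v=12,ok=F), VALIDATE:-, TRANSFORM:-, EMIT:-] out:-; in:P1
Tick 2: [PARSE:P2(v=10,ok=F), VALIDATE:P1(v=12,ok=F), TRANSFORM:-, EMIT:-] out:-; in:P2
Tick 3: [PARSE:P3(v=3,ok=F), VALIDATE:P2(v=10,ok=F), TRANSFORM:P1(v=0,ok=F), EMIT:-] out:-; in:P3
Tick 4: [PARSE:P4(v=20,ok=F), VALIDATE:P3(v=3,ok=F), TRANSFORM:P2(v=0,ok=F), EMIT:P1(v=0,ok=F)] out:-; in:P4
Tick 5: [PARSE:-, VALIDATE:P4(v=20,ok=T), TRANSFORM:P3(v=0,ok=F), EMIT:P2(v=0,ok=F)] out:P1(v=0); in:-
At end of tick 5: ['-', 'P4', 'P3', 'P2']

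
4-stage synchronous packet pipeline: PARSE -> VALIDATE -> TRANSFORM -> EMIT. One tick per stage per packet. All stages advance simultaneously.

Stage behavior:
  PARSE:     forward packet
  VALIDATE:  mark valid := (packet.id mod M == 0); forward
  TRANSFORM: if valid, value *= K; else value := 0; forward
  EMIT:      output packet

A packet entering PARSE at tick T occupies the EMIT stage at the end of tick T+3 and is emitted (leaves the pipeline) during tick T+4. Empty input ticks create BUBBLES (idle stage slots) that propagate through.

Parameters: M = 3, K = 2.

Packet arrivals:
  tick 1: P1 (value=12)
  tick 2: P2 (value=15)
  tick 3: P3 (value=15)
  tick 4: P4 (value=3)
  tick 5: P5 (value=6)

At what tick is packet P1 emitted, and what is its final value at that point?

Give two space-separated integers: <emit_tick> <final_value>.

Answer: 5 0

Derivation:
Tick 1: [PARSE:P1(v=12,ok=F), VALIDATE:-, TRANSFORM:-, EMIT:-] out:-; in:P1
Tick 2: [PARSE:P2(v=15,ok=F), VALIDATE:P1(v=12,ok=F), TRANSFORM:-, EMIT:-] out:-; in:P2
Tick 3: [PARSE:P3(v=15,ok=F), VALIDATE:P2(v=15,ok=F), TRANSFORM:P1(v=0,ok=F), EMIT:-] out:-; in:P3
Tick 4: [PARSE:P4(v=3,ok=F), VALIDATE:P3(v=15,ok=T), TRANSFORM:P2(v=0,ok=F), EMIT:P1(v=0,ok=F)] out:-; in:P4
Tick 5: [PARSE:P5(v=6,ok=F), VALIDATE:P4(v=3,ok=F), TRANSFORM:P3(v=30,ok=T), EMIT:P2(v=0,ok=F)] out:P1(v=0); in:P5
Tick 6: [PARSE:-, VALIDATE:P5(v=6,ok=F), TRANSFORM:P4(v=0,ok=F), EMIT:P3(v=30,ok=T)] out:P2(v=0); in:-
Tick 7: [PARSE:-, VALIDATE:-, TRANSFORM:P5(v=0,ok=F), EMIT:P4(v=0,ok=F)] out:P3(v=30); in:-
Tick 8: [PARSE:-, VALIDATE:-, TRANSFORM:-, EMIT:P5(v=0,ok=F)] out:P4(v=0); in:-
Tick 9: [PARSE:-, VALIDATE:-, TRANSFORM:-, EMIT:-] out:P5(v=0); in:-
P1: arrives tick 1, valid=False (id=1, id%3=1), emit tick 5, final value 0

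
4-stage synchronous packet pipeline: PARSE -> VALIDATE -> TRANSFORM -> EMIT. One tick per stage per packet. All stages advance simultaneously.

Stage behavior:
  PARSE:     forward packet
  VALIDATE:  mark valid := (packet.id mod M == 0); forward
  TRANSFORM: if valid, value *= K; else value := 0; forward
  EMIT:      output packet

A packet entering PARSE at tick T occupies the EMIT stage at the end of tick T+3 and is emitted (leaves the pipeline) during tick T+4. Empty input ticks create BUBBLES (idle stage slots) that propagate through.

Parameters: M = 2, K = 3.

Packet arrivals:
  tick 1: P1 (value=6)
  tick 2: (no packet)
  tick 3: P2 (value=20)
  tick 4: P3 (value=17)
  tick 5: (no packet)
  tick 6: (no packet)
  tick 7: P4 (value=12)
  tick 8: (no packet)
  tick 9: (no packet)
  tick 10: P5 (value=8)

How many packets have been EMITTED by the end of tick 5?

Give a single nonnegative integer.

Answer: 1

Derivation:
Tick 1: [PARSE:P1(v=6,ok=F), VALIDATE:-, TRANSFORM:-, EMIT:-] out:-; in:P1
Tick 2: [PARSE:-, VALIDATE:P1(v=6,ok=F), TRANSFORM:-, EMIT:-] out:-; in:-
Tick 3: [PARSE:P2(v=20,ok=F), VALIDATE:-, TRANSFORM:P1(v=0,ok=F), EMIT:-] out:-; in:P2
Tick 4: [PARSE:P3(v=17,ok=F), VALIDATE:P2(v=20,ok=T), TRANSFORM:-, EMIT:P1(v=0,ok=F)] out:-; in:P3
Tick 5: [PARSE:-, VALIDATE:P3(v=17,ok=F), TRANSFORM:P2(v=60,ok=T), EMIT:-] out:P1(v=0); in:-
Emitted by tick 5: ['P1']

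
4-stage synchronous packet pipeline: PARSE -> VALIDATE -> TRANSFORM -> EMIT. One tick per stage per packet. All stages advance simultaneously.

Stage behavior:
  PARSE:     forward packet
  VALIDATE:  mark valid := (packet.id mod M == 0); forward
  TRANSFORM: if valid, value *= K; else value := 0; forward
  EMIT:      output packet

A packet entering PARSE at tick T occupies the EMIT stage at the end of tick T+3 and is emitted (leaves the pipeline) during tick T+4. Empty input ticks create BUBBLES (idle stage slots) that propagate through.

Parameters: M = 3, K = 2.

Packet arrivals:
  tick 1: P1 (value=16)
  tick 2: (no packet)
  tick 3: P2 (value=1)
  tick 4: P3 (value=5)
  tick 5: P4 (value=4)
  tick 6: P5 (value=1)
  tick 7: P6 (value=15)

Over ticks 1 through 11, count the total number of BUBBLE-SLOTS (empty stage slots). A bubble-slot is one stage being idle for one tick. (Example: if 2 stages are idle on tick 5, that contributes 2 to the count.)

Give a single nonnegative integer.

Tick 1: [PARSE:P1(v=16,ok=F), VALIDATE:-, TRANSFORM:-, EMIT:-] out:-; bubbles=3
Tick 2: [PARSE:-, VALIDATE:P1(v=16,ok=F), TRANSFORM:-, EMIT:-] out:-; bubbles=3
Tick 3: [PARSE:P2(v=1,ok=F), VALIDATE:-, TRANSFORM:P1(v=0,ok=F), EMIT:-] out:-; bubbles=2
Tick 4: [PARSE:P3(v=5,ok=F), VALIDATE:P2(v=1,ok=F), TRANSFORM:-, EMIT:P1(v=0,ok=F)] out:-; bubbles=1
Tick 5: [PARSE:P4(v=4,ok=F), VALIDATE:P3(v=5,ok=T), TRANSFORM:P2(v=0,ok=F), EMIT:-] out:P1(v=0); bubbles=1
Tick 6: [PARSE:P5(v=1,ok=F), VALIDATE:P4(v=4,ok=F), TRANSFORM:P3(v=10,ok=T), EMIT:P2(v=0,ok=F)] out:-; bubbles=0
Tick 7: [PARSE:P6(v=15,ok=F), VALIDATE:P5(v=1,ok=F), TRANSFORM:P4(v=0,ok=F), EMIT:P3(v=10,ok=T)] out:P2(v=0); bubbles=0
Tick 8: [PARSE:-, VALIDATE:P6(v=15,ok=T), TRANSFORM:P5(v=0,ok=F), EMIT:P4(v=0,ok=F)] out:P3(v=10); bubbles=1
Tick 9: [PARSE:-, VALIDATE:-, TRANSFORM:P6(v=30,ok=T), EMIT:P5(v=0,ok=F)] out:P4(v=0); bubbles=2
Tick 10: [PARSE:-, VALIDATE:-, TRANSFORM:-, EMIT:P6(v=30,ok=T)] out:P5(v=0); bubbles=3
Tick 11: [PARSE:-, VALIDATE:-, TRANSFORM:-, EMIT:-] out:P6(v=30); bubbles=4
Total bubble-slots: 20

Answer: 20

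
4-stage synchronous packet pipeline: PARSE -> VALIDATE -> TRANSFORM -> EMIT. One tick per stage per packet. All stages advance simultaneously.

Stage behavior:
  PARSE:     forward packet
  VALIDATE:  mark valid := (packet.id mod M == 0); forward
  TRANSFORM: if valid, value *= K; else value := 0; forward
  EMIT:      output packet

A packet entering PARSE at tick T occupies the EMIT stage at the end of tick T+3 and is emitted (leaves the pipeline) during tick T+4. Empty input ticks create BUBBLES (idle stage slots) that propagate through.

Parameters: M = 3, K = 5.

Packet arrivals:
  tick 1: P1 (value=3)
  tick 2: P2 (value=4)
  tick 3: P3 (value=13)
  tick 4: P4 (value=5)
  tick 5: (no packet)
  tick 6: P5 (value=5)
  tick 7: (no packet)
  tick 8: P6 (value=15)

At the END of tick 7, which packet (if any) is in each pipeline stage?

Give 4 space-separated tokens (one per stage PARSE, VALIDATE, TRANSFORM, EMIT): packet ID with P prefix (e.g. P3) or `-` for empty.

Tick 1: [PARSE:P1(v=3,ok=F), VALIDATE:-, TRANSFORM:-, EMIT:-] out:-; in:P1
Tick 2: [PARSE:P2(v=4,ok=F), VALIDATE:P1(v=3,ok=F), TRANSFORM:-, EMIT:-] out:-; in:P2
Tick 3: [PARSE:P3(v=13,ok=F), VALIDATE:P2(v=4,ok=F), TRANSFORM:P1(v=0,ok=F), EMIT:-] out:-; in:P3
Tick 4: [PARSE:P4(v=5,ok=F), VALIDATE:P3(v=13,ok=T), TRANSFORM:P2(v=0,ok=F), EMIT:P1(v=0,ok=F)] out:-; in:P4
Tick 5: [PARSE:-, VALIDATE:P4(v=5,ok=F), TRANSFORM:P3(v=65,ok=T), EMIT:P2(v=0,ok=F)] out:P1(v=0); in:-
Tick 6: [PARSE:P5(v=5,ok=F), VALIDATE:-, TRANSFORM:P4(v=0,ok=F), EMIT:P3(v=65,ok=T)] out:P2(v=0); in:P5
Tick 7: [PARSE:-, VALIDATE:P5(v=5,ok=F), TRANSFORM:-, EMIT:P4(v=0,ok=F)] out:P3(v=65); in:-
At end of tick 7: ['-', 'P5', '-', 'P4']

Answer: - P5 - P4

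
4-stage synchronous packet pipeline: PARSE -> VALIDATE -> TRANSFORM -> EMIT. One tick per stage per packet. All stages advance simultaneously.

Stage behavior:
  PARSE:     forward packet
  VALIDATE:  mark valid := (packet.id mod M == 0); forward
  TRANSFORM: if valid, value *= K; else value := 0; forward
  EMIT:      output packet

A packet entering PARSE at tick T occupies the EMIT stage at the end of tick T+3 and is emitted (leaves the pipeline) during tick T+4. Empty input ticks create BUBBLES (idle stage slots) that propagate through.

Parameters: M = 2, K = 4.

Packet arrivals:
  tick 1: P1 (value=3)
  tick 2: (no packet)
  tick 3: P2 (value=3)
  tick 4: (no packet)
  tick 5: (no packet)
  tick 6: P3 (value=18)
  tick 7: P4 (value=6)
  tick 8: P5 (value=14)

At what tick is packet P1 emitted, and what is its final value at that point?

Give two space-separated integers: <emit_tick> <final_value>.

Tick 1: [PARSE:P1(v=3,ok=F), VALIDATE:-, TRANSFORM:-, EMIT:-] out:-; in:P1
Tick 2: [PARSE:-, VALIDATE:P1(v=3,ok=F), TRANSFORM:-, EMIT:-] out:-; in:-
Tick 3: [PARSE:P2(v=3,ok=F), VALIDATE:-, TRANSFORM:P1(v=0,ok=F), EMIT:-] out:-; in:P2
Tick 4: [PARSE:-, VALIDATE:P2(v=3,ok=T), TRANSFORM:-, EMIT:P1(v=0,ok=F)] out:-; in:-
Tick 5: [PARSE:-, VALIDATE:-, TRANSFORM:P2(v=12,ok=T), EMIT:-] out:P1(v=0); in:-
Tick 6: [PARSE:P3(v=18,ok=F), VALIDATE:-, TRANSFORM:-, EMIT:P2(v=12,ok=T)] out:-; in:P3
Tick 7: [PARSE:P4(v=6,ok=F), VALIDATE:P3(v=18,ok=F), TRANSFORM:-, EMIT:-] out:P2(v=12); in:P4
Tick 8: [PARSE:P5(v=14,ok=F), VALIDATE:P4(v=6,ok=T), TRANSFORM:P3(v=0,ok=F), EMIT:-] out:-; in:P5
Tick 9: [PARSE:-, VALIDATE:P5(v=14,ok=F), TRANSFORM:P4(v=24,ok=T), EMIT:P3(v=0,ok=F)] out:-; in:-
Tick 10: [PARSE:-, VALIDATE:-, TRANSFORM:P5(v=0,ok=F), EMIT:P4(v=24,ok=T)] out:P3(v=0); in:-
Tick 11: [PARSE:-, VALIDATE:-, TRANSFORM:-, EMIT:P5(v=0,ok=F)] out:P4(v=24); in:-
Tick 12: [PARSE:-, VALIDATE:-, TRANSFORM:-, EMIT:-] out:P5(v=0); in:-
P1: arrives tick 1, valid=False (id=1, id%2=1), emit tick 5, final value 0

Answer: 5 0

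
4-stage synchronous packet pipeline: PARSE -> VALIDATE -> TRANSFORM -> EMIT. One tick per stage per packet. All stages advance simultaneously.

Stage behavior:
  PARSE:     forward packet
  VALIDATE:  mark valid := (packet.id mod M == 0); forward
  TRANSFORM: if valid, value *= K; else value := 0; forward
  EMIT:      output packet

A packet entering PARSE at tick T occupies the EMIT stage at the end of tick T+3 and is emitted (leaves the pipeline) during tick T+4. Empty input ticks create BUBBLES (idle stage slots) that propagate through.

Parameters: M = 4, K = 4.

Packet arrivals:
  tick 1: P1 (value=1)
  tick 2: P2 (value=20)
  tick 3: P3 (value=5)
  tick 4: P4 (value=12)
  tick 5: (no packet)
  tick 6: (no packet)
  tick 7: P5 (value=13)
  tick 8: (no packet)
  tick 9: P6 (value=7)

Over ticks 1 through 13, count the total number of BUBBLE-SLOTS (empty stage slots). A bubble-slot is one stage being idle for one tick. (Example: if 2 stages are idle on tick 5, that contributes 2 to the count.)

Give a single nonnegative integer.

Tick 1: [PARSE:P1(v=1,ok=F), VALIDATE:-, TRANSFORM:-, EMIT:-] out:-; bubbles=3
Tick 2: [PARSE:P2(v=20,ok=F), VALIDATE:P1(v=1,ok=F), TRANSFORM:-, EMIT:-] out:-; bubbles=2
Tick 3: [PARSE:P3(v=5,ok=F), VALIDATE:P2(v=20,ok=F), TRANSFORM:P1(v=0,ok=F), EMIT:-] out:-; bubbles=1
Tick 4: [PARSE:P4(v=12,ok=F), VALIDATE:P3(v=5,ok=F), TRANSFORM:P2(v=0,ok=F), EMIT:P1(v=0,ok=F)] out:-; bubbles=0
Tick 5: [PARSE:-, VALIDATE:P4(v=12,ok=T), TRANSFORM:P3(v=0,ok=F), EMIT:P2(v=0,ok=F)] out:P1(v=0); bubbles=1
Tick 6: [PARSE:-, VALIDATE:-, TRANSFORM:P4(v=48,ok=T), EMIT:P3(v=0,ok=F)] out:P2(v=0); bubbles=2
Tick 7: [PARSE:P5(v=13,ok=F), VALIDATE:-, TRANSFORM:-, EMIT:P4(v=48,ok=T)] out:P3(v=0); bubbles=2
Tick 8: [PARSE:-, VALIDATE:P5(v=13,ok=F), TRANSFORM:-, EMIT:-] out:P4(v=48); bubbles=3
Tick 9: [PARSE:P6(v=7,ok=F), VALIDATE:-, TRANSFORM:P5(v=0,ok=F), EMIT:-] out:-; bubbles=2
Tick 10: [PARSE:-, VALIDATE:P6(v=7,ok=F), TRANSFORM:-, EMIT:P5(v=0,ok=F)] out:-; bubbles=2
Tick 11: [PARSE:-, VALIDATE:-, TRANSFORM:P6(v=0,ok=F), EMIT:-] out:P5(v=0); bubbles=3
Tick 12: [PARSE:-, VALIDATE:-, TRANSFORM:-, EMIT:P6(v=0,ok=F)] out:-; bubbles=3
Tick 13: [PARSE:-, VALIDATE:-, TRANSFORM:-, EMIT:-] out:P6(v=0); bubbles=4
Total bubble-slots: 28

Answer: 28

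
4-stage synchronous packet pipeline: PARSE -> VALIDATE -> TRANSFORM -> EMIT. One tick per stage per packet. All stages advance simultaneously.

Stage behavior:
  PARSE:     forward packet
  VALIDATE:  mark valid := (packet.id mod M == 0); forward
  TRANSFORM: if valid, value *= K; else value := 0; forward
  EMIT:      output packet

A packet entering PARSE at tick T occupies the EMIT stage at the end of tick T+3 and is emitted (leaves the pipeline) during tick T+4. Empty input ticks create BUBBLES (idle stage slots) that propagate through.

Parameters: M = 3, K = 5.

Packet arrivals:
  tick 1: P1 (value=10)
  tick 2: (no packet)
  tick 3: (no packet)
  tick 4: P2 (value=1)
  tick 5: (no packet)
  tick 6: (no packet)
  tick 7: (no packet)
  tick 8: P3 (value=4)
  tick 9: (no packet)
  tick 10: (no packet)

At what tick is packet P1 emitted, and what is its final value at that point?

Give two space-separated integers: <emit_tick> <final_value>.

Answer: 5 0

Derivation:
Tick 1: [PARSE:P1(v=10,ok=F), VALIDATE:-, TRANSFORM:-, EMIT:-] out:-; in:P1
Tick 2: [PARSE:-, VALIDATE:P1(v=10,ok=F), TRANSFORM:-, EMIT:-] out:-; in:-
Tick 3: [PARSE:-, VALIDATE:-, TRANSFORM:P1(v=0,ok=F), EMIT:-] out:-; in:-
Tick 4: [PARSE:P2(v=1,ok=F), VALIDATE:-, TRANSFORM:-, EMIT:P1(v=0,ok=F)] out:-; in:P2
Tick 5: [PARSE:-, VALIDATE:P2(v=1,ok=F), TRANSFORM:-, EMIT:-] out:P1(v=0); in:-
Tick 6: [PARSE:-, VALIDATE:-, TRANSFORM:P2(v=0,ok=F), EMIT:-] out:-; in:-
Tick 7: [PARSE:-, VALIDATE:-, TRANSFORM:-, EMIT:P2(v=0,ok=F)] out:-; in:-
Tick 8: [PARSE:P3(v=4,ok=F), VALIDATE:-, TRANSFORM:-, EMIT:-] out:P2(v=0); in:P3
Tick 9: [PARSE:-, VALIDATE:P3(v=4,ok=T), TRANSFORM:-, EMIT:-] out:-; in:-
Tick 10: [PARSE:-, VALIDATE:-, TRANSFORM:P3(v=20,ok=T), EMIT:-] out:-; in:-
Tick 11: [PARSE:-, VALIDATE:-, TRANSFORM:-, EMIT:P3(v=20,ok=T)] out:-; in:-
Tick 12: [PARSE:-, VALIDATE:-, TRANSFORM:-, EMIT:-] out:P3(v=20); in:-
Tick 13: [PARSE:-, VALIDATE:-, TRANSFORM:-, EMIT:-] out:-; in:-
Tick 14: [PARSE:-, VALIDATE:-, TRANSFORM:-, EMIT:-] out:-; in:-
P1: arrives tick 1, valid=False (id=1, id%3=1), emit tick 5, final value 0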